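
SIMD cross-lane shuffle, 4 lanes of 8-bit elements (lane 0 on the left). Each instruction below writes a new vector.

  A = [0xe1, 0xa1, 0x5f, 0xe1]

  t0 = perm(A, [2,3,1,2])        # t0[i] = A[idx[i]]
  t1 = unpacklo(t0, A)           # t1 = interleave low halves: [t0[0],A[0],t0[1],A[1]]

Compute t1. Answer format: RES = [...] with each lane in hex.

→ t0 |5f|e1|a1|5f|
→ t1 |5f|e1|e1|a1|

RES = [0x5f, 0xe1, 0xe1, 0xa1]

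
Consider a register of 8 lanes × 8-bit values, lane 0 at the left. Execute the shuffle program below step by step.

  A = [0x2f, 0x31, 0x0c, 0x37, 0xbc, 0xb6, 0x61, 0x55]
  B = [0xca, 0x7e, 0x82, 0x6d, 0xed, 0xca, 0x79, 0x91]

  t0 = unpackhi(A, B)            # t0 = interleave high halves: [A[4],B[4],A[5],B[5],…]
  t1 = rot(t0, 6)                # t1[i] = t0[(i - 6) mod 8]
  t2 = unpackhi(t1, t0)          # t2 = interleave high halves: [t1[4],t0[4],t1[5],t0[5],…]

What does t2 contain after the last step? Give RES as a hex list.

→ t0 |bc|ed|b6|ca|61|79|55|91|
→ t1 |b6|ca|61|79|55|91|bc|ed|
→ t2 |55|61|91|79|bc|55|ed|91|

RES = [0x55, 0x61, 0x91, 0x79, 0xbc, 0x55, 0xed, 0x91]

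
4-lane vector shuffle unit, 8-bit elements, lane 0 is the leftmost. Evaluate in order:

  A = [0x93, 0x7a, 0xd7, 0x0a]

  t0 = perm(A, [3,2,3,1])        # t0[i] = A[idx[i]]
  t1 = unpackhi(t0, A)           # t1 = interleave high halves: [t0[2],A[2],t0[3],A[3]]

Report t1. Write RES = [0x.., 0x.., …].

  t0: 0a d7 0a 7a
  t1: 0a d7 7a 0a

RES = [ 0x0a  0xd7  0x7a  0x0a ]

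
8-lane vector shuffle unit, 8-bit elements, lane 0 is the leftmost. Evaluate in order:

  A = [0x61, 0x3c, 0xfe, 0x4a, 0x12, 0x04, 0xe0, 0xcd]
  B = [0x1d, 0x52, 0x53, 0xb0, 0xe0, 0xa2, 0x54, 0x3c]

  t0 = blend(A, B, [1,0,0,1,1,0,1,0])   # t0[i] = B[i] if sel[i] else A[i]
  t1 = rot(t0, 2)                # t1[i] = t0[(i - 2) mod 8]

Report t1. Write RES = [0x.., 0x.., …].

RES = [0x54, 0xcd, 0x1d, 0x3c, 0xfe, 0xb0, 0xe0, 0x04]

  t0: 1d 3c fe b0 e0 04 54 cd
  t1: 54 cd 1d 3c fe b0 e0 04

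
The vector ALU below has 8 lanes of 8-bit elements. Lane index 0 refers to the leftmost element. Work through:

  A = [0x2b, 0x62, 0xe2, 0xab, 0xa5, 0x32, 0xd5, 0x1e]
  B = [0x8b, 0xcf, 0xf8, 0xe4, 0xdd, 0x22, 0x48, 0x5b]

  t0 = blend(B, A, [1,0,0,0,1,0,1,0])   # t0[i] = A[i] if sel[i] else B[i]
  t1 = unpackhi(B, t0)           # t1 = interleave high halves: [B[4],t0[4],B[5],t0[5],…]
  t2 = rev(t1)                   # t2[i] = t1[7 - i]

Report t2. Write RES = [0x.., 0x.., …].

RES = [ 0x5b  0x5b  0xd5  0x48  0x22  0x22  0xa5  0xdd ]

  t0: 2b cf f8 e4 a5 22 d5 5b
  t1: dd a5 22 22 48 d5 5b 5b
  t2: 5b 5b d5 48 22 22 a5 dd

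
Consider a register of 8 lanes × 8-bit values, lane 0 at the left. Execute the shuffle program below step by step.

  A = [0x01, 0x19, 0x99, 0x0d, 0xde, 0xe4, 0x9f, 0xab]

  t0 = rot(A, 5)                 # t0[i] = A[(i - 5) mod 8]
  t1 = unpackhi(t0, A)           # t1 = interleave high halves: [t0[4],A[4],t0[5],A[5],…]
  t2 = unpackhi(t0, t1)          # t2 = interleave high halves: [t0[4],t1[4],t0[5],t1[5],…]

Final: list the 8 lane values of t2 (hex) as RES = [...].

  t0: 0d de e4 9f ab 01 19 99
  t1: ab de 01 e4 19 9f 99 ab
  t2: ab 19 01 9f 19 99 99 ab

RES = [ 0xab  0x19  0x01  0x9f  0x19  0x99  0x99  0xab ]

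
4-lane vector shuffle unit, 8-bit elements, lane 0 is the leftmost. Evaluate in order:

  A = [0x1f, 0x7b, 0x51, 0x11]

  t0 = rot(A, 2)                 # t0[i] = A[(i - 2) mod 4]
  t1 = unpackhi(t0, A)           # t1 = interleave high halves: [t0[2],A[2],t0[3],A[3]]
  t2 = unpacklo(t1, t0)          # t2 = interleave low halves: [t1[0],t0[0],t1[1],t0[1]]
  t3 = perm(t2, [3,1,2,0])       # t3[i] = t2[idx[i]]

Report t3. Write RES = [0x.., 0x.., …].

RES = [ 0x11  0x51  0x51  0x1f ]

→ t0 |51|11|1f|7b|
→ t1 |1f|51|7b|11|
→ t2 |1f|51|51|11|
→ t3 |11|51|51|1f|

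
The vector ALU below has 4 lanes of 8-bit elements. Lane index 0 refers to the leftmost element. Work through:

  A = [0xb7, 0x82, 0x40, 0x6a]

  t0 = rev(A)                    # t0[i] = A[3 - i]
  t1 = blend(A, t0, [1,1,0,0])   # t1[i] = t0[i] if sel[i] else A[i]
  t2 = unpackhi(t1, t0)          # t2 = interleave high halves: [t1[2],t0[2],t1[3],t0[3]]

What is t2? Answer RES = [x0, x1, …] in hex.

t0 = [0x6a, 0x40, 0x82, 0xb7]
t1 = [0x6a, 0x40, 0x40, 0x6a]
t2 = [0x40, 0x82, 0x6a, 0xb7]

RES = [ 0x40  0x82  0x6a  0xb7 ]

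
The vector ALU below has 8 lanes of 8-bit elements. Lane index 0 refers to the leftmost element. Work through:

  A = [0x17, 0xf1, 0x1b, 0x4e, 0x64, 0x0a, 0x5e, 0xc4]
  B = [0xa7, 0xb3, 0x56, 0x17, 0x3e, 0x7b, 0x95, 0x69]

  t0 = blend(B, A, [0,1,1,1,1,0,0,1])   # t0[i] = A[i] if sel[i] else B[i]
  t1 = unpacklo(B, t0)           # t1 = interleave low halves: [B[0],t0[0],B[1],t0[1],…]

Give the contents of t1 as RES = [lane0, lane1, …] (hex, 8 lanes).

→ t0 |a7|f1|1b|4e|64|7b|95|c4|
→ t1 |a7|a7|b3|f1|56|1b|17|4e|

RES = [0xa7, 0xa7, 0xb3, 0xf1, 0x56, 0x1b, 0x17, 0x4e]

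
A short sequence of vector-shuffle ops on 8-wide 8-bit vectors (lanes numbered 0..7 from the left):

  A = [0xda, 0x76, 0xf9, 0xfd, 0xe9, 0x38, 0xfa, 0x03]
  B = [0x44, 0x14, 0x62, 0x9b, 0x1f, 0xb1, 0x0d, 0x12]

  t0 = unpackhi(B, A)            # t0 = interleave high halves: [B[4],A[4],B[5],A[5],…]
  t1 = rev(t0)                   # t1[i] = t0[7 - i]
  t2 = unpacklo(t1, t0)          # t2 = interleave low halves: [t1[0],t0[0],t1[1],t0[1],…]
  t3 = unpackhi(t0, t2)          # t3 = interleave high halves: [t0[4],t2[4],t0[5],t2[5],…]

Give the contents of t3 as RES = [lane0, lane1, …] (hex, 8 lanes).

  t0: 1f e9 b1 38 0d fa 12 03
  t1: 03 12 fa 0d 38 b1 e9 1f
  t2: 03 1f 12 e9 fa b1 0d 38
  t3: 0d fa fa b1 12 0d 03 38

RES = [ 0x0d  0xfa  0xfa  0xb1  0x12  0x0d  0x03  0x38 ]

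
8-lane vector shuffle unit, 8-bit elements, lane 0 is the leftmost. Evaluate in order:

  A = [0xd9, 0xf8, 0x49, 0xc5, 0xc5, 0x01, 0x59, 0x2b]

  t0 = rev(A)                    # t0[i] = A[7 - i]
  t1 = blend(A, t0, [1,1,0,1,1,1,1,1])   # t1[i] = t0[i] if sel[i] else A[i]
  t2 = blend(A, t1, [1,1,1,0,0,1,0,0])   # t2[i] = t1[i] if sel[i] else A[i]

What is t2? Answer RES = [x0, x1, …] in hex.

  t0: 2b 59 01 c5 c5 49 f8 d9
  t1: 2b 59 49 c5 c5 49 f8 d9
  t2: 2b 59 49 c5 c5 49 59 2b

RES = [0x2b, 0x59, 0x49, 0xc5, 0xc5, 0x49, 0x59, 0x2b]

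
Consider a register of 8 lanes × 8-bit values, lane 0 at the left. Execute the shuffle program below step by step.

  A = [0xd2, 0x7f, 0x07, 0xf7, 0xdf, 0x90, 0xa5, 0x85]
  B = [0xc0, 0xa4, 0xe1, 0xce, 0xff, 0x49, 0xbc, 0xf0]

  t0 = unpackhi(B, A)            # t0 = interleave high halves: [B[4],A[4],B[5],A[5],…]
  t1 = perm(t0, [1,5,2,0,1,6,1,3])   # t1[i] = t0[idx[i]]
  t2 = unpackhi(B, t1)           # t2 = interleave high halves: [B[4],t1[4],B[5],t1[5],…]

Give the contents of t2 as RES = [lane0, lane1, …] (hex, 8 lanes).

RES = [0xff, 0xdf, 0x49, 0xf0, 0xbc, 0xdf, 0xf0, 0x90]

→ t0 |ff|df|49|90|bc|a5|f0|85|
→ t1 |df|a5|49|ff|df|f0|df|90|
→ t2 |ff|df|49|f0|bc|df|f0|90|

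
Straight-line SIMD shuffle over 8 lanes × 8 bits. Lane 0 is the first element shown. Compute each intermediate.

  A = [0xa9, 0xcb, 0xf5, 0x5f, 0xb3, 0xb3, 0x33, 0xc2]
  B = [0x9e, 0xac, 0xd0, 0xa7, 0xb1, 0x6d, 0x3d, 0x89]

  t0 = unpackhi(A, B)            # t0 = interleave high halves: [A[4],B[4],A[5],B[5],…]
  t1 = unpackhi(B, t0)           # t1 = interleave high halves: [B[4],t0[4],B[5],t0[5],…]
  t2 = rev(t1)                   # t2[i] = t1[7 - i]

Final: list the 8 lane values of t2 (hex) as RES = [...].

RES = [0x89, 0x89, 0xc2, 0x3d, 0x3d, 0x6d, 0x33, 0xb1]

  t0: b3 b1 b3 6d 33 3d c2 89
  t1: b1 33 6d 3d 3d c2 89 89
  t2: 89 89 c2 3d 3d 6d 33 b1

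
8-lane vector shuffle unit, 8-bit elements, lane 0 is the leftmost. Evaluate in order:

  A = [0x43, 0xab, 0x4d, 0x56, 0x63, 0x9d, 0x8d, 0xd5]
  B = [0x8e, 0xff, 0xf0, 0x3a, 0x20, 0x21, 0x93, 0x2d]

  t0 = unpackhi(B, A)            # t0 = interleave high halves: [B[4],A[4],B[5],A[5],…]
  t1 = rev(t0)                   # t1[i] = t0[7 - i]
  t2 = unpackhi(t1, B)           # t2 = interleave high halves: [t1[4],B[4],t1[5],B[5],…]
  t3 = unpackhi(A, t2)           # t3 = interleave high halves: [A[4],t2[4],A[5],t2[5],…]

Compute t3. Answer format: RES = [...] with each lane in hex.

RES = [ 0x63  0x63  0x9d  0x93  0x8d  0x20  0xd5  0x2d ]

t0 = [0x20, 0x63, 0x21, 0x9d, 0x93, 0x8d, 0x2d, 0xd5]
t1 = [0xd5, 0x2d, 0x8d, 0x93, 0x9d, 0x21, 0x63, 0x20]
t2 = [0x9d, 0x20, 0x21, 0x21, 0x63, 0x93, 0x20, 0x2d]
t3 = [0x63, 0x63, 0x9d, 0x93, 0x8d, 0x20, 0xd5, 0x2d]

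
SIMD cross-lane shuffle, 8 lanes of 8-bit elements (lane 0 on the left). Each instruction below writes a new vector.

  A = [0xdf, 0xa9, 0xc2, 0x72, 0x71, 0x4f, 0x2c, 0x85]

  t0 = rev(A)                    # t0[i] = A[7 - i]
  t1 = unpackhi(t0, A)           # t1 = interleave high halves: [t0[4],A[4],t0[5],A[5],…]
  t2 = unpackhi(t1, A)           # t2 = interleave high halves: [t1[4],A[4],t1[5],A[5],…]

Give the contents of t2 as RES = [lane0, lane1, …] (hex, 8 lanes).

→ t0 |85|2c|4f|71|72|c2|a9|df|
→ t1 |72|71|c2|4f|a9|2c|df|85|
→ t2 |a9|71|2c|4f|df|2c|85|85|

RES = [0xa9, 0x71, 0x2c, 0x4f, 0xdf, 0x2c, 0x85, 0x85]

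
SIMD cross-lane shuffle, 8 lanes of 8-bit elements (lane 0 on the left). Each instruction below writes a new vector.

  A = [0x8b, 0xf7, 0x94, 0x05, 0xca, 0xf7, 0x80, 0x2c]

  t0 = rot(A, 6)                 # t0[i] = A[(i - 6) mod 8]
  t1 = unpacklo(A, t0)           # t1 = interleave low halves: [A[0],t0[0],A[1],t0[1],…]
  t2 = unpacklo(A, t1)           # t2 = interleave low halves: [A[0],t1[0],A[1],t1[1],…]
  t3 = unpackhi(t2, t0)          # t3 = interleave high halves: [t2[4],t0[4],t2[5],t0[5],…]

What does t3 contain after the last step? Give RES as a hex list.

→ t0 |94|05|ca|f7|80|2c|8b|f7|
→ t1 |8b|94|f7|05|94|ca|05|f7|
→ t2 |8b|8b|f7|94|94|f7|05|05|
→ t3 |94|80|f7|2c|05|8b|05|f7|

RES = [ 0x94  0x80  0xf7  0x2c  0x05  0x8b  0x05  0xf7 ]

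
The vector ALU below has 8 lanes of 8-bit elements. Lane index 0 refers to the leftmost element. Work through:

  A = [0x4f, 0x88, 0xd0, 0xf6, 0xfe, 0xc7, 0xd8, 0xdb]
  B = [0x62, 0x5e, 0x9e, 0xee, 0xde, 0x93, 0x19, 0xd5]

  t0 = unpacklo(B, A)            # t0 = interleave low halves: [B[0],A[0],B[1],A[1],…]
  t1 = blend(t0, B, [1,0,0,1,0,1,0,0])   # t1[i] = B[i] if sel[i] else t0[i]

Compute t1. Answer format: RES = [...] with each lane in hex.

RES = [0x62, 0x4f, 0x5e, 0xee, 0x9e, 0x93, 0xee, 0xf6]

  t0: 62 4f 5e 88 9e d0 ee f6
  t1: 62 4f 5e ee 9e 93 ee f6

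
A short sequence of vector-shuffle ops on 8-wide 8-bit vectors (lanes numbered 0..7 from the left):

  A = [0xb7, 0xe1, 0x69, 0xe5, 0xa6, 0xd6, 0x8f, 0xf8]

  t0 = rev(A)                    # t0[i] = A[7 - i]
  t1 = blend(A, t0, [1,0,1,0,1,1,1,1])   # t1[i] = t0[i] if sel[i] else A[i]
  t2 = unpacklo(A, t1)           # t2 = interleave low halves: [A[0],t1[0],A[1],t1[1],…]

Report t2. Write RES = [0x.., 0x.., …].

RES = [0xb7, 0xf8, 0xe1, 0xe1, 0x69, 0xd6, 0xe5, 0xe5]

  t0: f8 8f d6 a6 e5 69 e1 b7
  t1: f8 e1 d6 e5 e5 69 e1 b7
  t2: b7 f8 e1 e1 69 d6 e5 e5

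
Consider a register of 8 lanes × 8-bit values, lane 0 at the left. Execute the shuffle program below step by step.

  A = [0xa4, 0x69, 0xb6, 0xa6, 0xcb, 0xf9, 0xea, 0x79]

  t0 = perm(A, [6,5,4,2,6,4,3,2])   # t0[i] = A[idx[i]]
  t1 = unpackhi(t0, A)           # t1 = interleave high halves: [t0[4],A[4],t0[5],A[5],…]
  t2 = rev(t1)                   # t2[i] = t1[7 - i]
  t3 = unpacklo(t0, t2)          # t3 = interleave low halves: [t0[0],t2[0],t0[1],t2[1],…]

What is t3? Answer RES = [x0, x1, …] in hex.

t0 = [0xea, 0xf9, 0xcb, 0xb6, 0xea, 0xcb, 0xa6, 0xb6]
t1 = [0xea, 0xcb, 0xcb, 0xf9, 0xa6, 0xea, 0xb6, 0x79]
t2 = [0x79, 0xb6, 0xea, 0xa6, 0xf9, 0xcb, 0xcb, 0xea]
t3 = [0xea, 0x79, 0xf9, 0xb6, 0xcb, 0xea, 0xb6, 0xa6]

RES = [ 0xea  0x79  0xf9  0xb6  0xcb  0xea  0xb6  0xa6 ]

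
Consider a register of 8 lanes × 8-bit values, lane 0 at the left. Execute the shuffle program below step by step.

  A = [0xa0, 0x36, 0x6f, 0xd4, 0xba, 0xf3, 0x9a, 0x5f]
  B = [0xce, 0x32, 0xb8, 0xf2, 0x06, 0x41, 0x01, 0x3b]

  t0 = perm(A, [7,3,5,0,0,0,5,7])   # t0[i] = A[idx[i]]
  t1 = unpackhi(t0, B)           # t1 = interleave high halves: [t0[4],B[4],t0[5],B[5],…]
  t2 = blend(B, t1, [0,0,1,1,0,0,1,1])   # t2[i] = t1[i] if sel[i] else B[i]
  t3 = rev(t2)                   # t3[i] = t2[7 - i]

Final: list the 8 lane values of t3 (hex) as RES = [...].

RES = [0x3b, 0x5f, 0x41, 0x06, 0x41, 0xa0, 0x32, 0xce]

t0 = [0x5f, 0xd4, 0xf3, 0xa0, 0xa0, 0xa0, 0xf3, 0x5f]
t1 = [0xa0, 0x06, 0xa0, 0x41, 0xf3, 0x01, 0x5f, 0x3b]
t2 = [0xce, 0x32, 0xa0, 0x41, 0x06, 0x41, 0x5f, 0x3b]
t3 = [0x3b, 0x5f, 0x41, 0x06, 0x41, 0xa0, 0x32, 0xce]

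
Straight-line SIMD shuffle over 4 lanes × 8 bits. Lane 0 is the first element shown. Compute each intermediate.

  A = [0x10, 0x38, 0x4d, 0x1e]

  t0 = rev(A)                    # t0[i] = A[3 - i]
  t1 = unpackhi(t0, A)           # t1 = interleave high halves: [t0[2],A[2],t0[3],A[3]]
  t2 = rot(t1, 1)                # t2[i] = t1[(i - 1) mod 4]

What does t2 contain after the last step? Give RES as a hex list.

→ t0 |1e|4d|38|10|
→ t1 |38|4d|10|1e|
→ t2 |1e|38|4d|10|

RES = [ 0x1e  0x38  0x4d  0x10 ]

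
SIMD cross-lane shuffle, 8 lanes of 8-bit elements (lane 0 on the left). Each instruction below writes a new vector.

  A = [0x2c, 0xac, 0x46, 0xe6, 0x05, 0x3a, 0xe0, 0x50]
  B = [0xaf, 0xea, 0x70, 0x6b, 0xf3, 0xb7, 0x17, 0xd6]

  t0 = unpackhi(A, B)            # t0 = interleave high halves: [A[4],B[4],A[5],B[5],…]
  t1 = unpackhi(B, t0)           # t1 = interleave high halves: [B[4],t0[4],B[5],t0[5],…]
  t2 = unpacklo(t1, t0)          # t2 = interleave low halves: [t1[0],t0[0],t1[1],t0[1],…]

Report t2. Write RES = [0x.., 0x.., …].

  t0: 05 f3 3a b7 e0 17 50 d6
  t1: f3 e0 b7 17 17 50 d6 d6
  t2: f3 05 e0 f3 b7 3a 17 b7

RES = [ 0xf3  0x05  0xe0  0xf3  0xb7  0x3a  0x17  0xb7 ]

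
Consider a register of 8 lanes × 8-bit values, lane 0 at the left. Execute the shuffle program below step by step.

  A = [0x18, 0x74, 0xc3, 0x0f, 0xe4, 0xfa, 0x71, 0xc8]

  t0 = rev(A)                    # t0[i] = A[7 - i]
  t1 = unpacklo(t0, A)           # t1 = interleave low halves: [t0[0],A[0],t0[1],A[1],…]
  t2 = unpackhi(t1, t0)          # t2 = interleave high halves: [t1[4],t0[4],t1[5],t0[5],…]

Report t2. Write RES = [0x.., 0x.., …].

  t0: c8 71 fa e4 0f c3 74 18
  t1: c8 18 71 74 fa c3 e4 0f
  t2: fa 0f c3 c3 e4 74 0f 18

RES = [ 0xfa  0x0f  0xc3  0xc3  0xe4  0x74  0x0f  0x18 ]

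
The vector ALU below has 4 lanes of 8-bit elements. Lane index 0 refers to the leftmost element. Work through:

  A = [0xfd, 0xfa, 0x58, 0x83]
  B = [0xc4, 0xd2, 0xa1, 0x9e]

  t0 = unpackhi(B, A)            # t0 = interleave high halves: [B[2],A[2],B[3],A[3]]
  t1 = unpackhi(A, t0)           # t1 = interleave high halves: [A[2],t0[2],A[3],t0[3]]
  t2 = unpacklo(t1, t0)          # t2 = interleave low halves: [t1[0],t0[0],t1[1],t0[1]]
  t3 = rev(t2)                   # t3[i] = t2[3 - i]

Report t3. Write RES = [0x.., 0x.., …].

t0 = [0xa1, 0x58, 0x9e, 0x83]
t1 = [0x58, 0x9e, 0x83, 0x83]
t2 = [0x58, 0xa1, 0x9e, 0x58]
t3 = [0x58, 0x9e, 0xa1, 0x58]

RES = [0x58, 0x9e, 0xa1, 0x58]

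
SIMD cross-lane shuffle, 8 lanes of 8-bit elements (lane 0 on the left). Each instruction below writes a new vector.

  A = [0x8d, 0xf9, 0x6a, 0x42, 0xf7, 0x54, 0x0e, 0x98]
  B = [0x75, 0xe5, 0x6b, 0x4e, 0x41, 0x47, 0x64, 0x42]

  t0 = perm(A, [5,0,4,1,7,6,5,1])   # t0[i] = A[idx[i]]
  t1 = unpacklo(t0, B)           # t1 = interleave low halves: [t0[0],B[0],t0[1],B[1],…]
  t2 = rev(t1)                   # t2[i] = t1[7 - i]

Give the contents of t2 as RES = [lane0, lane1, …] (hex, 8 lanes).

RES = [ 0x4e  0xf9  0x6b  0xf7  0xe5  0x8d  0x75  0x54 ]

t0 = [0x54, 0x8d, 0xf7, 0xf9, 0x98, 0x0e, 0x54, 0xf9]
t1 = [0x54, 0x75, 0x8d, 0xe5, 0xf7, 0x6b, 0xf9, 0x4e]
t2 = [0x4e, 0xf9, 0x6b, 0xf7, 0xe5, 0x8d, 0x75, 0x54]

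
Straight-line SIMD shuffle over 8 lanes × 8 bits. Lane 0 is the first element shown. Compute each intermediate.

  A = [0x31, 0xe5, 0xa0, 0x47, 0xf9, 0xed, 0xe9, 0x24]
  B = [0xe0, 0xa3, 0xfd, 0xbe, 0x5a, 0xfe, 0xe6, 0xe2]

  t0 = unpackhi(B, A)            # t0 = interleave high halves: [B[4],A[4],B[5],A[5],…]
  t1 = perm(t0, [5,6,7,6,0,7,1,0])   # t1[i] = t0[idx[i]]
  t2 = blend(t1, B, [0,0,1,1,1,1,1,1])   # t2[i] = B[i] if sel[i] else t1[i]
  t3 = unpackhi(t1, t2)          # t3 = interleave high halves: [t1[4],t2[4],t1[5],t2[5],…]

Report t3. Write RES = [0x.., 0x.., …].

RES = [ 0x5a  0x5a  0x24  0xfe  0xf9  0xe6  0x5a  0xe2 ]

t0 = [0x5a, 0xf9, 0xfe, 0xed, 0xe6, 0xe9, 0xe2, 0x24]
t1 = [0xe9, 0xe2, 0x24, 0xe2, 0x5a, 0x24, 0xf9, 0x5a]
t2 = [0xe9, 0xe2, 0xfd, 0xbe, 0x5a, 0xfe, 0xe6, 0xe2]
t3 = [0x5a, 0x5a, 0x24, 0xfe, 0xf9, 0xe6, 0x5a, 0xe2]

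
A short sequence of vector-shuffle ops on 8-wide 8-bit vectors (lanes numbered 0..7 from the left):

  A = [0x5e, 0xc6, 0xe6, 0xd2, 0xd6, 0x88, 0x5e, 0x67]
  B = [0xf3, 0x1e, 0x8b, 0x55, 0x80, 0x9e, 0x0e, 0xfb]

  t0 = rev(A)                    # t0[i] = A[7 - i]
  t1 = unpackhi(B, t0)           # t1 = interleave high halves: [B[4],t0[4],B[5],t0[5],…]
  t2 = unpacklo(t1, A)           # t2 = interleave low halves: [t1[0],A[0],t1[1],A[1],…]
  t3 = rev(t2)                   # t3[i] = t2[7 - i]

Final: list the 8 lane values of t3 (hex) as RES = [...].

t0 = [0x67, 0x5e, 0x88, 0xd6, 0xd2, 0xe6, 0xc6, 0x5e]
t1 = [0x80, 0xd2, 0x9e, 0xe6, 0x0e, 0xc6, 0xfb, 0x5e]
t2 = [0x80, 0x5e, 0xd2, 0xc6, 0x9e, 0xe6, 0xe6, 0xd2]
t3 = [0xd2, 0xe6, 0xe6, 0x9e, 0xc6, 0xd2, 0x5e, 0x80]

RES = [0xd2, 0xe6, 0xe6, 0x9e, 0xc6, 0xd2, 0x5e, 0x80]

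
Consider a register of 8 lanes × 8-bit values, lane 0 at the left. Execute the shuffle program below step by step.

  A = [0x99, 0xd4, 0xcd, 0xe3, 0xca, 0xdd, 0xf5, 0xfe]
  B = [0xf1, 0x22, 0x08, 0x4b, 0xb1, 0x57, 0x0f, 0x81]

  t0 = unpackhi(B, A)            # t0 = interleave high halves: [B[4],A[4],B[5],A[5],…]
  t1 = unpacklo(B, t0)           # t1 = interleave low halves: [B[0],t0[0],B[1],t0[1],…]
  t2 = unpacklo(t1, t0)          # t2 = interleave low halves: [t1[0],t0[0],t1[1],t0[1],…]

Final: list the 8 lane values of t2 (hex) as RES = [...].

  t0: b1 ca 57 dd 0f f5 81 fe
  t1: f1 b1 22 ca 08 57 4b dd
  t2: f1 b1 b1 ca 22 57 ca dd

RES = [ 0xf1  0xb1  0xb1  0xca  0x22  0x57  0xca  0xdd ]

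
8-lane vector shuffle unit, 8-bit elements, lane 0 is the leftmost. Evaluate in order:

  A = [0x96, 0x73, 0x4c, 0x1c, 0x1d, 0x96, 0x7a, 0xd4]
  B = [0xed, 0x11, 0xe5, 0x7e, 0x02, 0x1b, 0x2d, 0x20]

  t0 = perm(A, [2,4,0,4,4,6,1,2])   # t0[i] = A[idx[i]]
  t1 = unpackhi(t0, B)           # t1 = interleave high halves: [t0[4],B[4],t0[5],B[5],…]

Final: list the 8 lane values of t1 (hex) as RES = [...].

RES = [ 0x1d  0x02  0x7a  0x1b  0x73  0x2d  0x4c  0x20 ]

  t0: 4c 1d 96 1d 1d 7a 73 4c
  t1: 1d 02 7a 1b 73 2d 4c 20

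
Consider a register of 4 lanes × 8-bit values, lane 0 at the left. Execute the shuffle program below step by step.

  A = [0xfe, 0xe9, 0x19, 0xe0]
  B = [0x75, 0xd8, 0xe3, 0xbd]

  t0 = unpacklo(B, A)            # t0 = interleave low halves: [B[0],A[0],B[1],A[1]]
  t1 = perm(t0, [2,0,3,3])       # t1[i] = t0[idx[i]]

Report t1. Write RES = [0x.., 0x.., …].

RES = [0xd8, 0x75, 0xe9, 0xe9]

→ t0 |75|fe|d8|e9|
→ t1 |d8|75|e9|e9|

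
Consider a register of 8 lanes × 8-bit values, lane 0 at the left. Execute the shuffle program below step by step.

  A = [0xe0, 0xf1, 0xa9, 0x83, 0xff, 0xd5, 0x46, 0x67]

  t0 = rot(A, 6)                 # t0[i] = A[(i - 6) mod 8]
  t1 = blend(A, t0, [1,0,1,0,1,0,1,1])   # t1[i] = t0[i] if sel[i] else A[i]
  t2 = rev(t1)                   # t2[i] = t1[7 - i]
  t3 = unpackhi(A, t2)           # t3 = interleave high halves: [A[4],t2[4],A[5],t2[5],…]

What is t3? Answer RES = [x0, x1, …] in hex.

t0 = [0xa9, 0x83, 0xff, 0xd5, 0x46, 0x67, 0xe0, 0xf1]
t1 = [0xa9, 0xf1, 0xff, 0x83, 0x46, 0xd5, 0xe0, 0xf1]
t2 = [0xf1, 0xe0, 0xd5, 0x46, 0x83, 0xff, 0xf1, 0xa9]
t3 = [0xff, 0x83, 0xd5, 0xff, 0x46, 0xf1, 0x67, 0xa9]

RES = [0xff, 0x83, 0xd5, 0xff, 0x46, 0xf1, 0x67, 0xa9]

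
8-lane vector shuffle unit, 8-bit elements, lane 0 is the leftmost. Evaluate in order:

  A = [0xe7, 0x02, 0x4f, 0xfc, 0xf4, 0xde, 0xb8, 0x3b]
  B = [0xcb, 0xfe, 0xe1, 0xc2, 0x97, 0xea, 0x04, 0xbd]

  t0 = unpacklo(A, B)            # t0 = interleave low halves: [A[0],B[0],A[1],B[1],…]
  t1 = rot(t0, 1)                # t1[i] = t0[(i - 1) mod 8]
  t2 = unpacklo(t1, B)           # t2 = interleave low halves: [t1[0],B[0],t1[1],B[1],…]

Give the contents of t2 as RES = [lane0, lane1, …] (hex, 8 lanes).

RES = [ 0xc2  0xcb  0xe7  0xfe  0xcb  0xe1  0x02  0xc2 ]

t0 = [0xe7, 0xcb, 0x02, 0xfe, 0x4f, 0xe1, 0xfc, 0xc2]
t1 = [0xc2, 0xe7, 0xcb, 0x02, 0xfe, 0x4f, 0xe1, 0xfc]
t2 = [0xc2, 0xcb, 0xe7, 0xfe, 0xcb, 0xe1, 0x02, 0xc2]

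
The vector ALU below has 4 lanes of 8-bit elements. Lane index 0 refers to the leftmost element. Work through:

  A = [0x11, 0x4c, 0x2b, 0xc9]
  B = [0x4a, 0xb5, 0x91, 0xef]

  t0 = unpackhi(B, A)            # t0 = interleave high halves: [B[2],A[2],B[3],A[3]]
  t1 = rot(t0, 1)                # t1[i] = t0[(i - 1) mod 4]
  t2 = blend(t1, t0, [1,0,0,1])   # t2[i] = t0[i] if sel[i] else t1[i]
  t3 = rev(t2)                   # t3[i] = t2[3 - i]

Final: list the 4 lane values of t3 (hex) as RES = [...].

RES = [ 0xc9  0x2b  0x91  0x91 ]

t0 = [0x91, 0x2b, 0xef, 0xc9]
t1 = [0xc9, 0x91, 0x2b, 0xef]
t2 = [0x91, 0x91, 0x2b, 0xc9]
t3 = [0xc9, 0x2b, 0x91, 0x91]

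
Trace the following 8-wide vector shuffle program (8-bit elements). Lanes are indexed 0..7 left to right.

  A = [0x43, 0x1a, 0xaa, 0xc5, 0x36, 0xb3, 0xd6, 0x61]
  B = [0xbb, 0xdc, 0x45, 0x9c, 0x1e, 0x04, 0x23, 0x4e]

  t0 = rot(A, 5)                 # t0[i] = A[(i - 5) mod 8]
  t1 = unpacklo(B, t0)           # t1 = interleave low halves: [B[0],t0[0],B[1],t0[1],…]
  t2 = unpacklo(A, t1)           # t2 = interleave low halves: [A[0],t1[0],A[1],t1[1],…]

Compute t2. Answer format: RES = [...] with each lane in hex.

RES = [0x43, 0xbb, 0x1a, 0xc5, 0xaa, 0xdc, 0xc5, 0x36]

  t0: c5 36 b3 d6 61 43 1a aa
  t1: bb c5 dc 36 45 b3 9c d6
  t2: 43 bb 1a c5 aa dc c5 36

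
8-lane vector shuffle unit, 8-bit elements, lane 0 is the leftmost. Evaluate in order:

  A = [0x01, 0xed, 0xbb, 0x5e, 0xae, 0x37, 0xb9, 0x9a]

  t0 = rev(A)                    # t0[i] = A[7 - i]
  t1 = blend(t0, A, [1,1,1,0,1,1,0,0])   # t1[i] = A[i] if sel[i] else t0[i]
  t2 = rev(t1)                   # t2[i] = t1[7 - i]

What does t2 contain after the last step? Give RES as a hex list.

→ t0 |9a|b9|37|ae|5e|bb|ed|01|
→ t1 |01|ed|bb|ae|ae|37|ed|01|
→ t2 |01|ed|37|ae|ae|bb|ed|01|

RES = [ 0x01  0xed  0x37  0xae  0xae  0xbb  0xed  0x01 ]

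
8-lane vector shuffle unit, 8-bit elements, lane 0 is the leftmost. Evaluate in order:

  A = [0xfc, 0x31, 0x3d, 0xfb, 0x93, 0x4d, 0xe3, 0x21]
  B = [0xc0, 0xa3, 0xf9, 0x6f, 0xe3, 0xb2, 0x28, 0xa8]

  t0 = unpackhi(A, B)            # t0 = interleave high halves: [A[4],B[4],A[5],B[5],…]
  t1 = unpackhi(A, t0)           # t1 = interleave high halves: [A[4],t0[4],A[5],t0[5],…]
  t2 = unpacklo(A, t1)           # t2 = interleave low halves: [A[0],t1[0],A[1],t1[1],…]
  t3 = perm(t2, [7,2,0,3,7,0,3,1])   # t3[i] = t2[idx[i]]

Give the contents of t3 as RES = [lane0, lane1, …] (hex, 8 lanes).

RES = [0x28, 0x31, 0xfc, 0xe3, 0x28, 0xfc, 0xe3, 0x93]

  t0: 93 e3 4d b2 e3 28 21 a8
  t1: 93 e3 4d 28 e3 21 21 a8
  t2: fc 93 31 e3 3d 4d fb 28
  t3: 28 31 fc e3 28 fc e3 93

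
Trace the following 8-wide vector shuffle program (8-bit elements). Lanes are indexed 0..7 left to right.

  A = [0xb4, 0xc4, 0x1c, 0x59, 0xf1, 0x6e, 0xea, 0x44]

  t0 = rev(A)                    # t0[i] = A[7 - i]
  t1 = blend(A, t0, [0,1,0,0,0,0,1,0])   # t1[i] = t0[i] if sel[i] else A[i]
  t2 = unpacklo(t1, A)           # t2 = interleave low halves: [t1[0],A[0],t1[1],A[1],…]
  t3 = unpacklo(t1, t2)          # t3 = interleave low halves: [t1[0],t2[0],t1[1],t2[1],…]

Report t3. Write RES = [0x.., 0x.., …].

  t0: 44 ea 6e f1 59 1c c4 b4
  t1: b4 ea 1c 59 f1 6e c4 44
  t2: b4 b4 ea c4 1c 1c 59 59
  t3: b4 b4 ea b4 1c ea 59 c4

RES = [ 0xb4  0xb4  0xea  0xb4  0x1c  0xea  0x59  0xc4 ]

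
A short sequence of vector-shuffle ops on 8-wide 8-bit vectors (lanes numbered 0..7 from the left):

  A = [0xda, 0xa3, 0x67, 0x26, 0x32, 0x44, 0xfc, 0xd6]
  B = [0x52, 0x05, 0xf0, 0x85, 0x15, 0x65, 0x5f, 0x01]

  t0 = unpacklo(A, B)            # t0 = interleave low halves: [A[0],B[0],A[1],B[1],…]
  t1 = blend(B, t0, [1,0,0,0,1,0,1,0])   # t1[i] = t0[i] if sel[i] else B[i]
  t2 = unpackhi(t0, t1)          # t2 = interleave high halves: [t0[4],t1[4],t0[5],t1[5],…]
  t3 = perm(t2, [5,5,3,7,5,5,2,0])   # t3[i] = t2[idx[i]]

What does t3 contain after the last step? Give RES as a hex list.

RES = [ 0x26  0x26  0x65  0x01  0x26  0x26  0xf0  0x67 ]

  t0: da 52 a3 05 67 f0 26 85
  t1: da 05 f0 85 67 65 26 01
  t2: 67 67 f0 65 26 26 85 01
  t3: 26 26 65 01 26 26 f0 67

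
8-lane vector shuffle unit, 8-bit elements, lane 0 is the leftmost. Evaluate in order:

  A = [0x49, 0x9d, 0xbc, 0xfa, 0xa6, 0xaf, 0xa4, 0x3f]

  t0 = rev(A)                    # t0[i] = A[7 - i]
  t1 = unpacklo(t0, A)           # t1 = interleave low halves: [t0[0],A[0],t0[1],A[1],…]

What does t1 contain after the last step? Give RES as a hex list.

RES = [ 0x3f  0x49  0xa4  0x9d  0xaf  0xbc  0xa6  0xfa ]

  t0: 3f a4 af a6 fa bc 9d 49
  t1: 3f 49 a4 9d af bc a6 fa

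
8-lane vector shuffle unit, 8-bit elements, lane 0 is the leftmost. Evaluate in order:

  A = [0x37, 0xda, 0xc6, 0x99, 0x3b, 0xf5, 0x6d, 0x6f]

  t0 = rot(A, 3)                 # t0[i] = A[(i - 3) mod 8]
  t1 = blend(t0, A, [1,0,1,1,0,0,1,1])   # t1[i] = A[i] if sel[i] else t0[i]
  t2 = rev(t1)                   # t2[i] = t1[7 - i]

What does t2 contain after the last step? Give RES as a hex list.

RES = [ 0x6f  0x6d  0xc6  0xda  0x99  0xc6  0x6d  0x37 ]

→ t0 |f5|6d|6f|37|da|c6|99|3b|
→ t1 |37|6d|c6|99|da|c6|6d|6f|
→ t2 |6f|6d|c6|da|99|c6|6d|37|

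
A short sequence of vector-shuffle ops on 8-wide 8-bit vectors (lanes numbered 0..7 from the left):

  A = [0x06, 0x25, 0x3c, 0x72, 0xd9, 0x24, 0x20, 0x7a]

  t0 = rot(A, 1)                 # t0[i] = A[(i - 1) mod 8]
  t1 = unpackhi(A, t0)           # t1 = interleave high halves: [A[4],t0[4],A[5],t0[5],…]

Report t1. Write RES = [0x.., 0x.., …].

RES = [ 0xd9  0x72  0x24  0xd9  0x20  0x24  0x7a  0x20 ]

  t0: 7a 06 25 3c 72 d9 24 20
  t1: d9 72 24 d9 20 24 7a 20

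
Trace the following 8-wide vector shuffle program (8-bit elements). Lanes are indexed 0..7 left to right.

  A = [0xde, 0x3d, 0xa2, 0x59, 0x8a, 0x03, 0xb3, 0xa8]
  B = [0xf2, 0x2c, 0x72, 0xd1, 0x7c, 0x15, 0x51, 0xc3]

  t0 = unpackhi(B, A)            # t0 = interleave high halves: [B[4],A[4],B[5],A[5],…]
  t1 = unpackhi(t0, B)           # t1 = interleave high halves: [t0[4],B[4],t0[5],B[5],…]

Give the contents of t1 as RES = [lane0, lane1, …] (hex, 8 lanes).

t0 = [0x7c, 0x8a, 0x15, 0x03, 0x51, 0xb3, 0xc3, 0xa8]
t1 = [0x51, 0x7c, 0xb3, 0x15, 0xc3, 0x51, 0xa8, 0xc3]

RES = [0x51, 0x7c, 0xb3, 0x15, 0xc3, 0x51, 0xa8, 0xc3]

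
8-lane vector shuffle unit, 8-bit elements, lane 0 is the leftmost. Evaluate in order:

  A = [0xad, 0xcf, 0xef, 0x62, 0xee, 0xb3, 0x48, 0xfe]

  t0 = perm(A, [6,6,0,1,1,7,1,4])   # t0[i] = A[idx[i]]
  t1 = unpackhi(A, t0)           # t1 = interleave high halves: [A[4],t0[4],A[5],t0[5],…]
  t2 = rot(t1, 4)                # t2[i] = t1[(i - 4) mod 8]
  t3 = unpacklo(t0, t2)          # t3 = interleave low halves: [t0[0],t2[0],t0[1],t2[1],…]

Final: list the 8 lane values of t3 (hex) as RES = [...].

t0 = [0x48, 0x48, 0xad, 0xcf, 0xcf, 0xfe, 0xcf, 0xee]
t1 = [0xee, 0xcf, 0xb3, 0xfe, 0x48, 0xcf, 0xfe, 0xee]
t2 = [0x48, 0xcf, 0xfe, 0xee, 0xee, 0xcf, 0xb3, 0xfe]
t3 = [0x48, 0x48, 0x48, 0xcf, 0xad, 0xfe, 0xcf, 0xee]

RES = [ 0x48  0x48  0x48  0xcf  0xad  0xfe  0xcf  0xee ]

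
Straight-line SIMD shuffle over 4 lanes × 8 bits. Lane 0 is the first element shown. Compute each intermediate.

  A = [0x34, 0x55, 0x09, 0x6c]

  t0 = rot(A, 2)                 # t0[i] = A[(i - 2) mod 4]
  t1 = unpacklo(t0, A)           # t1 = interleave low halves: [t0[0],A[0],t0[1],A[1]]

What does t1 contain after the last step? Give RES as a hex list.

RES = [ 0x09  0x34  0x6c  0x55 ]

  t0: 09 6c 34 55
  t1: 09 34 6c 55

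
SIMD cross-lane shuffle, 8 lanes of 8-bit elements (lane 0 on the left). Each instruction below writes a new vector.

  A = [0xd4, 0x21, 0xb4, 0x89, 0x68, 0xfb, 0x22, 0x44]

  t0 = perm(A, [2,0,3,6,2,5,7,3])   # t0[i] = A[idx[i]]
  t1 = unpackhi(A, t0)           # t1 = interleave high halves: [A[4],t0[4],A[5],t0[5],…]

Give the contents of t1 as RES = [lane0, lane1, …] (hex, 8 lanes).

RES = [0x68, 0xb4, 0xfb, 0xfb, 0x22, 0x44, 0x44, 0x89]

  t0: b4 d4 89 22 b4 fb 44 89
  t1: 68 b4 fb fb 22 44 44 89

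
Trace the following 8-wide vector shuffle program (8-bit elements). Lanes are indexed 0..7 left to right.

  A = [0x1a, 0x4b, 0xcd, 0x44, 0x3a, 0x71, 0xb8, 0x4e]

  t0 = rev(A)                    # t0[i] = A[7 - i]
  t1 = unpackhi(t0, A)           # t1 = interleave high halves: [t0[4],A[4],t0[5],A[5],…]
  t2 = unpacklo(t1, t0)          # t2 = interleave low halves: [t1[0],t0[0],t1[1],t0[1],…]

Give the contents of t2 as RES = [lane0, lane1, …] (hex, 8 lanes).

RES = [ 0x44  0x4e  0x3a  0xb8  0xcd  0x71  0x71  0x3a ]

  t0: 4e b8 71 3a 44 cd 4b 1a
  t1: 44 3a cd 71 4b b8 1a 4e
  t2: 44 4e 3a b8 cd 71 71 3a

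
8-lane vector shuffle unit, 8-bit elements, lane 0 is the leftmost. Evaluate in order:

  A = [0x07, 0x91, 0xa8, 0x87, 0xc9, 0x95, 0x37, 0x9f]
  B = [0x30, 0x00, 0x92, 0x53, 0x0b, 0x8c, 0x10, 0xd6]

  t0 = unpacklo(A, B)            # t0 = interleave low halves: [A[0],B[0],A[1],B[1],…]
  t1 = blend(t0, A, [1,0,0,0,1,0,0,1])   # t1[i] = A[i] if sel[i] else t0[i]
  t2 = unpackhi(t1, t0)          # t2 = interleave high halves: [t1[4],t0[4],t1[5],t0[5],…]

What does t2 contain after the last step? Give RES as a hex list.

RES = [ 0xc9  0xa8  0x92  0x92  0x87  0x87  0x9f  0x53 ]

t0 = [0x07, 0x30, 0x91, 0x00, 0xa8, 0x92, 0x87, 0x53]
t1 = [0x07, 0x30, 0x91, 0x00, 0xc9, 0x92, 0x87, 0x9f]
t2 = [0xc9, 0xa8, 0x92, 0x92, 0x87, 0x87, 0x9f, 0x53]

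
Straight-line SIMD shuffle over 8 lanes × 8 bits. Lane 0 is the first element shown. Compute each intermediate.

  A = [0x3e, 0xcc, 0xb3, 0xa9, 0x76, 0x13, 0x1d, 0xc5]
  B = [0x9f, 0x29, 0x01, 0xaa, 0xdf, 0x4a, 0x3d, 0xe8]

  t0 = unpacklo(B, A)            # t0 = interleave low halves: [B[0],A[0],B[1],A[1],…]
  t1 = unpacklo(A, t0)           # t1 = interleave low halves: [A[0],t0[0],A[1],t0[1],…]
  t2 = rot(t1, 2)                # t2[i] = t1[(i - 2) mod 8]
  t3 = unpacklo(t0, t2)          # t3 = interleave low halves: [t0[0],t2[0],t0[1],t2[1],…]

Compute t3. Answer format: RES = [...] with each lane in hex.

RES = [ 0x9f  0xa9  0x3e  0xcc  0x29  0x3e  0xcc  0x9f ]

→ t0 |9f|3e|29|cc|01|b3|aa|a9|
→ t1 |3e|9f|cc|3e|b3|29|a9|cc|
→ t2 |a9|cc|3e|9f|cc|3e|b3|29|
→ t3 |9f|a9|3e|cc|29|3e|cc|9f|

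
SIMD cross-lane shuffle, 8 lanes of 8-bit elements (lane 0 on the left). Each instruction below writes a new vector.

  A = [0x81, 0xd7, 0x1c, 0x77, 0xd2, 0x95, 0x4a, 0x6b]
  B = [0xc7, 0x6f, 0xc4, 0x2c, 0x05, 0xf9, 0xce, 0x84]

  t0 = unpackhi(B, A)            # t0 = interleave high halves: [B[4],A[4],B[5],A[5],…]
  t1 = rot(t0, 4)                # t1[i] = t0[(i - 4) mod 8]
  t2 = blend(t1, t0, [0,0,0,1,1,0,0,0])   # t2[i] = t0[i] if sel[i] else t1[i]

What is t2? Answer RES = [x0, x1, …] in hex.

RES = [0xce, 0x4a, 0x84, 0x95, 0xce, 0xd2, 0xf9, 0x95]

t0 = [0x05, 0xd2, 0xf9, 0x95, 0xce, 0x4a, 0x84, 0x6b]
t1 = [0xce, 0x4a, 0x84, 0x6b, 0x05, 0xd2, 0xf9, 0x95]
t2 = [0xce, 0x4a, 0x84, 0x95, 0xce, 0xd2, 0xf9, 0x95]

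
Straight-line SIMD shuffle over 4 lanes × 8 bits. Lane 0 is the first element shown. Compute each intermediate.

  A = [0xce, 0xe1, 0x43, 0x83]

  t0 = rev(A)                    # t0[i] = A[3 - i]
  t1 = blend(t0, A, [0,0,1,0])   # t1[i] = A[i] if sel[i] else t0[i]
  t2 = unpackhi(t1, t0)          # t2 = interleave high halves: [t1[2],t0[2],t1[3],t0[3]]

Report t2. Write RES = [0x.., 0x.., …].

RES = [0x43, 0xe1, 0xce, 0xce]

→ t0 |83|43|e1|ce|
→ t1 |83|43|43|ce|
→ t2 |43|e1|ce|ce|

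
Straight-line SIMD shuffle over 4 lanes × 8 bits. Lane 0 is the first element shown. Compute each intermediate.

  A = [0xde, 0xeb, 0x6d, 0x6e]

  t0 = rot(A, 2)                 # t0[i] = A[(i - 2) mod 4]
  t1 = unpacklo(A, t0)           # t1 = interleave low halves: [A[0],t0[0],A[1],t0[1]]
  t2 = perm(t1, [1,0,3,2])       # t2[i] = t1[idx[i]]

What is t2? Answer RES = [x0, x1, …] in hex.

RES = [0x6d, 0xde, 0x6e, 0xeb]

  t0: 6d 6e de eb
  t1: de 6d eb 6e
  t2: 6d de 6e eb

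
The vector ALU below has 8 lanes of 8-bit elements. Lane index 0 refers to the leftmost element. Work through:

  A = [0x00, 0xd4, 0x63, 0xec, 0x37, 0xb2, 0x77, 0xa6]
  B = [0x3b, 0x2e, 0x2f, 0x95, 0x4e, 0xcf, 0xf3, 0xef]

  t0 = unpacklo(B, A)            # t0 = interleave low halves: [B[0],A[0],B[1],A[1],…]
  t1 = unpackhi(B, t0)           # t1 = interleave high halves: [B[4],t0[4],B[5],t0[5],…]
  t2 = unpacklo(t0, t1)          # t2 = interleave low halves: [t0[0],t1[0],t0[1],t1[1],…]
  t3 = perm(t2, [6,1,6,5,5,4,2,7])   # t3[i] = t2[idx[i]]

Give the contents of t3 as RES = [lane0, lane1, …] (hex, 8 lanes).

RES = [0xd4, 0x4e, 0xd4, 0xcf, 0xcf, 0x2e, 0x00, 0x63]

  t0: 3b 00 2e d4 2f 63 95 ec
  t1: 4e 2f cf 63 f3 95 ef ec
  t2: 3b 4e 00 2f 2e cf d4 63
  t3: d4 4e d4 cf cf 2e 00 63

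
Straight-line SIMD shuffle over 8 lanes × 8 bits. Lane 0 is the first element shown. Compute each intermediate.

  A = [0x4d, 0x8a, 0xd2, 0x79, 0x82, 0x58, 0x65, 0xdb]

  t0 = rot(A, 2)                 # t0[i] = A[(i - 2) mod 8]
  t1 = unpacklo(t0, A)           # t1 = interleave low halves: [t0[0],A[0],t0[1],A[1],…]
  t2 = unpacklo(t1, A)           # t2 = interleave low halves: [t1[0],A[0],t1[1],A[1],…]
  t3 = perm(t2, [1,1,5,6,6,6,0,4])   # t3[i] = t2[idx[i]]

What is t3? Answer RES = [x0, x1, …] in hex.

RES = [ 0x4d  0x4d  0xd2  0x8a  0x8a  0x8a  0x65  0xdb ]

→ t0 |65|db|4d|8a|d2|79|82|58|
→ t1 |65|4d|db|8a|4d|d2|8a|79|
→ t2 |65|4d|4d|8a|db|d2|8a|79|
→ t3 |4d|4d|d2|8a|8a|8a|65|db|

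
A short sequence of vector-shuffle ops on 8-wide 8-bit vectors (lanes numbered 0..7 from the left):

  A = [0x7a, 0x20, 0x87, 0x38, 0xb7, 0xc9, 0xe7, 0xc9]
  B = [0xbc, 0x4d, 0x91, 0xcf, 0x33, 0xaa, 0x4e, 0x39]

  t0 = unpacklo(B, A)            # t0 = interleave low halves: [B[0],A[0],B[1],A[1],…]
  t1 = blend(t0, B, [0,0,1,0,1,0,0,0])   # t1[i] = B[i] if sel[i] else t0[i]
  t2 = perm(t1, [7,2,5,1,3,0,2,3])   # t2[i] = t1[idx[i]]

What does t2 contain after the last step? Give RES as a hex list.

RES = [0x38, 0x91, 0x87, 0x7a, 0x20, 0xbc, 0x91, 0x20]

t0 = [0xbc, 0x7a, 0x4d, 0x20, 0x91, 0x87, 0xcf, 0x38]
t1 = [0xbc, 0x7a, 0x91, 0x20, 0x33, 0x87, 0xcf, 0x38]
t2 = [0x38, 0x91, 0x87, 0x7a, 0x20, 0xbc, 0x91, 0x20]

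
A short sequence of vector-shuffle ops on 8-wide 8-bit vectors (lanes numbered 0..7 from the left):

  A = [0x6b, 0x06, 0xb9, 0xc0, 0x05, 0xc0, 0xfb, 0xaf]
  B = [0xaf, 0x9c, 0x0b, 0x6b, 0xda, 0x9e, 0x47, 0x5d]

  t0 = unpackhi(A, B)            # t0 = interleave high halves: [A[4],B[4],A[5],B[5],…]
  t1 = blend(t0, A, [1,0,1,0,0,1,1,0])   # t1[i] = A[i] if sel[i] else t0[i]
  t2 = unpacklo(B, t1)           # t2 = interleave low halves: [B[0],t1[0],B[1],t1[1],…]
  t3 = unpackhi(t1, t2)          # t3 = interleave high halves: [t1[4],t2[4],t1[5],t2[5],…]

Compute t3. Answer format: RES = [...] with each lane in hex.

→ t0 |05|da|c0|9e|fb|47|af|5d|
→ t1 |6b|da|b9|9e|fb|c0|fb|5d|
→ t2 |af|6b|9c|da|0b|b9|6b|9e|
→ t3 |fb|0b|c0|b9|fb|6b|5d|9e|

RES = [ 0xfb  0x0b  0xc0  0xb9  0xfb  0x6b  0x5d  0x9e ]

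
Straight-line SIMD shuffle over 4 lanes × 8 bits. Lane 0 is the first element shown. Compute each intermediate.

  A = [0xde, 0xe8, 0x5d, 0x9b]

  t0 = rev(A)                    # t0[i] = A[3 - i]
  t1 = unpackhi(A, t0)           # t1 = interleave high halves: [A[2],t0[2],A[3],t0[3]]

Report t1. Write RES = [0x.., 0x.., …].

RES = [0x5d, 0xe8, 0x9b, 0xde]

→ t0 |9b|5d|e8|de|
→ t1 |5d|e8|9b|de|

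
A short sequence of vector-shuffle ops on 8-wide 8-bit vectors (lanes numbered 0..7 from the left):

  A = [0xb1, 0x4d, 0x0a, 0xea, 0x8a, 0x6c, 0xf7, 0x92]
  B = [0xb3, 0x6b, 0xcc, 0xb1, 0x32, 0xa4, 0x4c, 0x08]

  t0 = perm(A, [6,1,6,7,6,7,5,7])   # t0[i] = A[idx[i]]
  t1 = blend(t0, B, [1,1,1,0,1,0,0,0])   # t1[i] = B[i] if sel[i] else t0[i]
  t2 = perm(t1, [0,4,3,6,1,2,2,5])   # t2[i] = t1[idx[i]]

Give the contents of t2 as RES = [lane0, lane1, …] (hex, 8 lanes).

  t0: f7 4d f7 92 f7 92 6c 92
  t1: b3 6b cc 92 32 92 6c 92
  t2: b3 32 92 6c 6b cc cc 92

RES = [0xb3, 0x32, 0x92, 0x6c, 0x6b, 0xcc, 0xcc, 0x92]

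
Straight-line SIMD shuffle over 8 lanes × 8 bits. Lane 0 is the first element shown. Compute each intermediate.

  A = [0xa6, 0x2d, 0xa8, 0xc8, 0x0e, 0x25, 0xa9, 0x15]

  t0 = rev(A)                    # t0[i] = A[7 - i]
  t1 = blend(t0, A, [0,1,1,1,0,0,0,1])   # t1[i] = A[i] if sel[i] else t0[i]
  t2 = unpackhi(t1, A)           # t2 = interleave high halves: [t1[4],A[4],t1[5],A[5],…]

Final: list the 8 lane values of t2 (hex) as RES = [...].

t0 = [0x15, 0xa9, 0x25, 0x0e, 0xc8, 0xa8, 0x2d, 0xa6]
t1 = [0x15, 0x2d, 0xa8, 0xc8, 0xc8, 0xa8, 0x2d, 0x15]
t2 = [0xc8, 0x0e, 0xa8, 0x25, 0x2d, 0xa9, 0x15, 0x15]

RES = [0xc8, 0x0e, 0xa8, 0x25, 0x2d, 0xa9, 0x15, 0x15]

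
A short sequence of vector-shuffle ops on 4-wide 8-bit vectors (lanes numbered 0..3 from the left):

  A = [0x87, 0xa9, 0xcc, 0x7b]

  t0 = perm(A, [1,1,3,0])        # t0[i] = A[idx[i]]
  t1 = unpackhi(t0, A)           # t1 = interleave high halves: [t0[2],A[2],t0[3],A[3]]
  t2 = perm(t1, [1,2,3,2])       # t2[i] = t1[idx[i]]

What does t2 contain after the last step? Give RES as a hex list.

RES = [ 0xcc  0x87  0x7b  0x87 ]

→ t0 |a9|a9|7b|87|
→ t1 |7b|cc|87|7b|
→ t2 |cc|87|7b|87|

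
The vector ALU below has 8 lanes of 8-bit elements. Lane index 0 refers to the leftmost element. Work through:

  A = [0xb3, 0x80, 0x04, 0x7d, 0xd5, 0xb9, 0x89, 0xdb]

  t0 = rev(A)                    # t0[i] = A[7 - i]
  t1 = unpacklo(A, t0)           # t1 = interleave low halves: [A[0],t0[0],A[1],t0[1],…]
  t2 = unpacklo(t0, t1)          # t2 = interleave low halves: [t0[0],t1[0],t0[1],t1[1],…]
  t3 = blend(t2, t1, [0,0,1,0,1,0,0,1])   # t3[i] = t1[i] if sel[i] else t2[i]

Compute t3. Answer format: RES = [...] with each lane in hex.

RES = [0xdb, 0xb3, 0x80, 0xdb, 0x04, 0x80, 0xd5, 0xd5]

→ t0 |db|89|b9|d5|7d|04|80|b3|
→ t1 |b3|db|80|89|04|b9|7d|d5|
→ t2 |db|b3|89|db|b9|80|d5|89|
→ t3 |db|b3|80|db|04|80|d5|d5|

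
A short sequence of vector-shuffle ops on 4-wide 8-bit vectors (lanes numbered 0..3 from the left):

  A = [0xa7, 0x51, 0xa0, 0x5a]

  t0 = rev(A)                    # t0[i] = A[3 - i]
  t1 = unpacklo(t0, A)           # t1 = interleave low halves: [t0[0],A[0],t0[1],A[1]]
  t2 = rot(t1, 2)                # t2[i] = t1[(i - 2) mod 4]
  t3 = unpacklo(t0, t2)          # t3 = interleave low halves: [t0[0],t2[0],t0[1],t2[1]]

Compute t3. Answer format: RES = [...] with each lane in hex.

RES = [ 0x5a  0xa0  0xa0  0x51 ]

→ t0 |5a|a0|51|a7|
→ t1 |5a|a7|a0|51|
→ t2 |a0|51|5a|a7|
→ t3 |5a|a0|a0|51|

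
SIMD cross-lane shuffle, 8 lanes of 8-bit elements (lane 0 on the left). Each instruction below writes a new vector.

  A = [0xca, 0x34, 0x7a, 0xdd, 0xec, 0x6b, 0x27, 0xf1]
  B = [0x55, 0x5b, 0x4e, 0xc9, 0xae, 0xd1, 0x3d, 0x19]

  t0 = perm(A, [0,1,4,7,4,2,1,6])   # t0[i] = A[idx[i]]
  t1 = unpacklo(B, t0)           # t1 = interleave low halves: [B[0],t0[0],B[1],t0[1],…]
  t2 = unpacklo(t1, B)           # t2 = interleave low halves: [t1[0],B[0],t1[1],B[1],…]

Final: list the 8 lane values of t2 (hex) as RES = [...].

→ t0 |ca|34|ec|f1|ec|7a|34|27|
→ t1 |55|ca|5b|34|4e|ec|c9|f1|
→ t2 |55|55|ca|5b|5b|4e|34|c9|

RES = [ 0x55  0x55  0xca  0x5b  0x5b  0x4e  0x34  0xc9 ]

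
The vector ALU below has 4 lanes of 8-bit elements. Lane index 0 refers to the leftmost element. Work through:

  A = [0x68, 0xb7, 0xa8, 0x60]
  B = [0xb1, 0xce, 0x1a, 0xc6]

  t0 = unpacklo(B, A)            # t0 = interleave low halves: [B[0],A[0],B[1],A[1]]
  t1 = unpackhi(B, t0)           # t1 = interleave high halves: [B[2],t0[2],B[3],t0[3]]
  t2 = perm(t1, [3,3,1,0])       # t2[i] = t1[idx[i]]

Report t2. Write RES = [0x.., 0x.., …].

→ t0 |b1|68|ce|b7|
→ t1 |1a|ce|c6|b7|
→ t2 |b7|b7|ce|1a|

RES = [ 0xb7  0xb7  0xce  0x1a ]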